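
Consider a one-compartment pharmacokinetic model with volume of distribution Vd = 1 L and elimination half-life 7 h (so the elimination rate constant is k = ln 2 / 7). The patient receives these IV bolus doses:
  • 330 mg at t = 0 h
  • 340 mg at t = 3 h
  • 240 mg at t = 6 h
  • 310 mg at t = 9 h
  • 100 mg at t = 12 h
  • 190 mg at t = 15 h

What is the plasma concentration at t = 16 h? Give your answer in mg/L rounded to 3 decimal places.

645.067 mg/L

k = ln 2 / 7 = 0.09902 per h
Dose 1 (330 mg at t=0 h): 330·exp(−0.09902·16) = 67.678 mg/L
Dose 2 (340 mg at t=3 h): 340·exp(−0.09902·13) = 93.848 mg/L
Dose 3 (240 mg at t=6 h): 240·exp(−0.09902·10) = 89.160 mg/L
Dose 4 (310 mg at t=9 h): 310·exp(−0.09902·7) = 155.000 mg/L
Dose 5 (100 mg at t=12 h): 100·exp(−0.09902·4) = 67.295 mg/L
Dose 6 (190 mg at t=15 h): 190·exp(−0.09902·1) = 172.087 mg/L
C(16) = 67.678 + 93.848 + 89.160 + 155.000 + 67.295 + 172.087 = 645.067 mg/L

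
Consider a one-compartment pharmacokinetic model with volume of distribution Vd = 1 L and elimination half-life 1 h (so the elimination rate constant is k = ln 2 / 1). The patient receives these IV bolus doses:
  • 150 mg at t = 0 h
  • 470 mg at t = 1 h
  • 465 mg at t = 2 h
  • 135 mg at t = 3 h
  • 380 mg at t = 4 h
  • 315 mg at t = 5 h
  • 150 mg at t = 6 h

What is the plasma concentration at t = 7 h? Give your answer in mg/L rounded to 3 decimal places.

232.734 mg/L

k = ln 2 / 1 = 0.69315 per h
Dose 1 (150 mg at t=0 h): 150·exp(−0.69315·7) = 1.172 mg/L
Dose 2 (470 mg at t=1 h): 470·exp(−0.69315·6) = 7.344 mg/L
Dose 3 (465 mg at t=2 h): 465·exp(−0.69315·5) = 14.531 mg/L
Dose 4 (135 mg at t=3 h): 135·exp(−0.69315·4) = 8.438 mg/L
Dose 5 (380 mg at t=4 h): 380·exp(−0.69315·3) = 47.500 mg/L
Dose 6 (315 mg at t=5 h): 315·exp(−0.69315·2) = 78.750 mg/L
Dose 7 (150 mg at t=6 h): 150·exp(−0.69315·1) = 75.000 mg/L
C(7) = 1.172 + 7.344 + 14.531 + 8.438 + 47.500 + 78.750 + 75.000 = 232.734 mg/L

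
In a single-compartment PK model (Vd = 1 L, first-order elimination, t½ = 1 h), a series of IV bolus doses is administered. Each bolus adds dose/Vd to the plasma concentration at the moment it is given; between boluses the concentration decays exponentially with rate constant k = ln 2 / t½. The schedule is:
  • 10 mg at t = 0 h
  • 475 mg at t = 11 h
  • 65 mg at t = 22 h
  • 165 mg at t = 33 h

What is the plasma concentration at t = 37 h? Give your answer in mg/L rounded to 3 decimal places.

10.314 mg/L

k = ln 2 / 1 = 0.69315 per h
Dose 1 (10 mg at t=0 h): 10·exp(−0.69315·37) = 0.000 mg/L
Dose 2 (475 mg at t=11 h): 475·exp(−0.69315·26) = 0.000 mg/L
Dose 3 (65 mg at t=22 h): 65·exp(−0.69315·15) = 0.002 mg/L
Dose 4 (165 mg at t=33 h): 165·exp(−0.69315·4) = 10.312 mg/L
C(37) = 0.000 + 0.000 + 0.002 + 10.312 = 10.314 mg/L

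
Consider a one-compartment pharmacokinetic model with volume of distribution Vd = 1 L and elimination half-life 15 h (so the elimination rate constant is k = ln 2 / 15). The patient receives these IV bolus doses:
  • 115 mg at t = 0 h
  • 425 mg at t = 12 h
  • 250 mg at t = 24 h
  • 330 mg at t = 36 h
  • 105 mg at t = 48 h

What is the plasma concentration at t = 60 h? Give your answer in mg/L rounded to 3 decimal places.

k = ln 2 / 15 = 0.04621 per h
Dose 1 (115 mg at t=0 h): 115·exp(−0.04621·60) = 7.188 mg/L
Dose 2 (425 mg at t=12 h): 425·exp(−0.04621·48) = 46.248 mg/L
Dose 3 (250 mg at t=24 h): 250·exp(−0.04621·36) = 47.366 mg/L
Dose 4 (330 mg at t=36 h): 330·exp(−0.04621·24) = 108.859 mg/L
Dose 5 (105 mg at t=48 h): 105·exp(−0.04621·12) = 60.307 mg/L
C(60) = 7.188 + 46.248 + 47.366 + 108.859 + 60.307 = 269.968 mg/L

269.968 mg/L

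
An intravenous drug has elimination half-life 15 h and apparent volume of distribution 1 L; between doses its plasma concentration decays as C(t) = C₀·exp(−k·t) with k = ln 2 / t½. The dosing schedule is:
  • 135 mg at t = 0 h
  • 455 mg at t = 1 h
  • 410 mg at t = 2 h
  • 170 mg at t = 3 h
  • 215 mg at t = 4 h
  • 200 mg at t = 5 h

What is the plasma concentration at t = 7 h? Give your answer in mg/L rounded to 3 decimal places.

k = ln 2 / 15 = 0.04621 per h
Dose 1 (135 mg at t=0 h): 135·exp(−0.04621·7) = 97.691 mg/L
Dose 2 (455 mg at t=1 h): 455·exp(−0.04621·6) = 344.826 mg/L
Dose 3 (410 mg at t=2 h): 410·exp(−0.04621·5) = 325.417 mg/L
Dose 4 (170 mg at t=3 h): 170·exp(−0.04621·4) = 141.310 mg/L
Dose 5 (215 mg at t=4 h): 215·exp(−0.04621·3) = 187.168 mg/L
Dose 6 (200 mg at t=5 h): 200·exp(−0.04621·2) = 182.344 mg/L
C(7) = 97.691 + 344.826 + 325.417 + 141.310 + 187.168 + 182.344 = 1278.757 mg/L

1278.757 mg/L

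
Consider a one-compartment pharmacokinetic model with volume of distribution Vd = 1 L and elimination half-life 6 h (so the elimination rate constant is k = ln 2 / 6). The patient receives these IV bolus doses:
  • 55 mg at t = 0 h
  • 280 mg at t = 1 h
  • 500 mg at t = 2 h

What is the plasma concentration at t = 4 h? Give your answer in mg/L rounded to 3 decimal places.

k = ln 2 / 6 = 0.11552 per h
Dose 1 (55 mg at t=0 h): 55·exp(−0.11552·4) = 34.648 mg/L
Dose 2 (280 mg at t=1 h): 280·exp(−0.11552·3) = 197.990 mg/L
Dose 3 (500 mg at t=2 h): 500·exp(−0.11552·2) = 396.850 mg/L
C(4) = 34.648 + 197.990 + 396.850 = 629.488 mg/L

629.488 mg/L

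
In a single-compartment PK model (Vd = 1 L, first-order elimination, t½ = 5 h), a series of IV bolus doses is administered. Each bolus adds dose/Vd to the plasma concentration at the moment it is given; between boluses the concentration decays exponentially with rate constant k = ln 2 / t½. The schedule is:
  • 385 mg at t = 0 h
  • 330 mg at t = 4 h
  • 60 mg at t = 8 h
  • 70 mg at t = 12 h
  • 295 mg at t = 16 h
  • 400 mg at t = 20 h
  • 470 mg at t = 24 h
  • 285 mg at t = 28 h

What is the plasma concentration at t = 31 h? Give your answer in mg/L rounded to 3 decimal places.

k = ln 2 / 5 = 0.13863 per h
Dose 1 (385 mg at t=0 h): 385·exp(−0.13863·31) = 5.237 mg/L
Dose 2 (330 mg at t=4 h): 330·exp(−0.13863·27) = 7.815 mg/L
Dose 3 (60 mg at t=8 h): 60·exp(−0.13863·23) = 2.474 mg/L
Dose 4 (70 mg at t=12 h): 70·exp(−0.13863·19) = 5.026 mg/L
Dose 5 (295 mg at t=16 h): 295·exp(−0.13863·15) = 36.875 mg/L
Dose 6 (400 mg at t=20 h): 400·exp(−0.13863·11) = 87.055 mg/L
Dose 7 (470 mg at t=24 h): 470·exp(−0.13863·7) = 178.097 mg/L
Dose 8 (285 mg at t=28 h): 285·exp(−0.13863·3) = 188.030 mg/L
C(31) = 5.237 + 7.815 + 2.474 + 5.026 + 36.875 + 87.055 + 178.097 + 188.030 = 510.609 mg/L

510.609 mg/L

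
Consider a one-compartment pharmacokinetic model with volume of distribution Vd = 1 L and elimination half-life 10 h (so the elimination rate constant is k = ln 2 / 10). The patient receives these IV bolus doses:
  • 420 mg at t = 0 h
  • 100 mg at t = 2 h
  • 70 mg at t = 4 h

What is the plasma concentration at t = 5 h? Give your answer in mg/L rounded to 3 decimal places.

443.522 mg/L

k = ln 2 / 10 = 0.06931 per h
Dose 1 (420 mg at t=0 h): 420·exp(−0.06931·5) = 296.985 mg/L
Dose 2 (100 mg at t=2 h): 100·exp(−0.06931·3) = 81.225 mg/L
Dose 3 (70 mg at t=4 h): 70·exp(−0.06931·1) = 65.312 mg/L
C(5) = 296.985 + 81.225 + 65.312 = 443.522 mg/L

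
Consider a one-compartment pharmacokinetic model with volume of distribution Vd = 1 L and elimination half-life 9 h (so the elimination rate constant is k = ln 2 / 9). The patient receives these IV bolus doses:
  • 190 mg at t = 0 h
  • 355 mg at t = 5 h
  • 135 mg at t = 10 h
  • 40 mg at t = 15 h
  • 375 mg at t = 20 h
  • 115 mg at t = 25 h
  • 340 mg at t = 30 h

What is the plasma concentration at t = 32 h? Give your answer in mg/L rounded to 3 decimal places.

603.494 mg/L

k = ln 2 / 9 = 0.07702 per h
Dose 1 (190 mg at t=0 h): 190·exp(−0.07702·32) = 16.159 mg/L
Dose 2 (355 mg at t=5 h): 355·exp(−0.07702·27) = 44.375 mg/L
Dose 3 (135 mg at t=10 h): 135·exp(−0.07702·22) = 24.802 mg/L
Dose 4 (40 mg at t=15 h): 40·exp(−0.07702·17) = 10.801 mg/L
Dose 5 (375 mg at t=20 h): 375·exp(−0.07702·12) = 148.819 mg/L
Dose 6 (115 mg at t=25 h): 115·exp(−0.07702·7) = 67.075 mg/L
Dose 7 (340 mg at t=30 h): 340·exp(−0.07702·2) = 291.463 mg/L
C(32) = 16.159 + 44.375 + 24.802 + 10.801 + 148.819 + 67.075 + 291.463 = 603.494 mg/L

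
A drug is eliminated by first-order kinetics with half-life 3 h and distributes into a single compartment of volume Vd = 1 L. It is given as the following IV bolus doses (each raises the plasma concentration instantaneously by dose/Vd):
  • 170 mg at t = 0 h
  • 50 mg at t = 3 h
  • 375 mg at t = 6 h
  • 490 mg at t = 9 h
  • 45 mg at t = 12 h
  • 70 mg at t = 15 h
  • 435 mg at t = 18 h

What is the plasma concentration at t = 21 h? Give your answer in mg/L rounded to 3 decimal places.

k = ln 2 / 3 = 0.23105 per h
Dose 1 (170 mg at t=0 h): 170·exp(−0.23105·21) = 1.328 mg/L
Dose 2 (50 mg at t=3 h): 50·exp(−0.23105·18) = 0.781 mg/L
Dose 3 (375 mg at t=6 h): 375·exp(−0.23105·15) = 11.719 mg/L
Dose 4 (490 mg at t=9 h): 490·exp(−0.23105·12) = 30.625 mg/L
Dose 5 (45 mg at t=12 h): 45·exp(−0.23105·9) = 5.625 mg/L
Dose 6 (70 mg at t=15 h): 70·exp(−0.23105·6) = 17.500 mg/L
Dose 7 (435 mg at t=18 h): 435·exp(−0.23105·3) = 217.500 mg/L
C(21) = 1.328 + 0.781 + 11.719 + 30.625 + 5.625 + 17.500 + 217.500 = 285.078 mg/L

285.078 mg/L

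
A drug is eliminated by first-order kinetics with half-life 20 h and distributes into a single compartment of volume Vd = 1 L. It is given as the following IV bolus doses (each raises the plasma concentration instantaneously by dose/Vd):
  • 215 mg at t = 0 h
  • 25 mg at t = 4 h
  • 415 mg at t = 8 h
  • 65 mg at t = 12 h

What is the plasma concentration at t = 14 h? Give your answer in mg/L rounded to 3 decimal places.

547.758 mg/L

k = ln 2 / 20 = 0.03466 per h
Dose 1 (215 mg at t=0 h): 215·exp(−0.03466·14) = 132.348 mg/L
Dose 2 (25 mg at t=4 h): 25·exp(−0.03466·10) = 17.678 mg/L
Dose 3 (415 mg at t=8 h): 415·exp(−0.03466·6) = 337.085 mg/L
Dose 4 (65 mg at t=12 h): 65·exp(−0.03466·2) = 60.647 mg/L
C(14) = 132.348 + 17.678 + 337.085 + 60.647 = 547.758 mg/L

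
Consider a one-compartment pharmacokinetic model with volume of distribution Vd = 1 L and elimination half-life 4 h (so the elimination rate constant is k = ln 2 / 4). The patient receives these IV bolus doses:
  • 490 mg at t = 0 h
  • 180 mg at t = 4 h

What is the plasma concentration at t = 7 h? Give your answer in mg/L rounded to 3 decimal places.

252.707 mg/L

k = ln 2 / 4 = 0.17329 per h
Dose 1 (490 mg at t=0 h): 490·exp(−0.17329·7) = 145.678 mg/L
Dose 2 (180 mg at t=4 h): 180·exp(−0.17329·3) = 107.029 mg/L
C(7) = 145.678 + 107.029 = 252.707 mg/L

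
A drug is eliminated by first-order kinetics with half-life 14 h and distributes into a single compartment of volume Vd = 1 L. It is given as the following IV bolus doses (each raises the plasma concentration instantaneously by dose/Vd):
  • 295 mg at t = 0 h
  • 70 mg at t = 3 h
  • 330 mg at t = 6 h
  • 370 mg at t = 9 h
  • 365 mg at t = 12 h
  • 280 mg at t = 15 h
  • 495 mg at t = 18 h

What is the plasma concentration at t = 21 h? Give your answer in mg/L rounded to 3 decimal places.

1362.774 mg/L

k = ln 2 / 14 = 0.04951 per h
Dose 1 (295 mg at t=0 h): 295·exp(−0.04951·21) = 104.298 mg/L
Dose 2 (70 mg at t=3 h): 70·exp(−0.04951·18) = 28.712 mg/L
Dose 3 (330 mg at t=6 h): 330·exp(−0.04951·15) = 157.030 mg/L
Dose 4 (370 mg at t=9 h): 370·exp(−0.04951·12) = 204.257 mg/L
Dose 5 (365 mg at t=12 h): 365·exp(−0.04951·9) = 233.762 mg/L
Dose 6 (280 mg at t=15 h): 280·exp(−0.04951·6) = 208.039 mg/L
Dose 7 (495 mg at t=18 h): 495·exp(−0.04951·3) = 426.677 mg/L
C(21) = 104.298 + 28.712 + 157.030 + 204.257 + 233.762 + 208.039 + 426.677 = 1362.774 mg/L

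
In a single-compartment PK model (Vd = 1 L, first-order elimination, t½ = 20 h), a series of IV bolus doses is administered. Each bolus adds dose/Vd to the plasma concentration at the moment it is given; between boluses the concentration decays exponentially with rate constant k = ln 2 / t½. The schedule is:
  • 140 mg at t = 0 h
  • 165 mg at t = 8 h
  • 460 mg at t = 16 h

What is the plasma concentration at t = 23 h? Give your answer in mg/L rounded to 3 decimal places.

k = ln 2 / 20 = 0.03466 per h
Dose 1 (140 mg at t=0 h): 140·exp(−0.03466·23) = 63.088 mg/L
Dose 2 (165 mg at t=8 h): 165·exp(−0.03466·15) = 98.110 mg/L
Dose 3 (460 mg at t=16 h): 460·exp(−0.03466·7) = 360.909 mg/L
C(23) = 63.088 + 98.110 + 360.909 = 522.106 mg/L

522.106 mg/L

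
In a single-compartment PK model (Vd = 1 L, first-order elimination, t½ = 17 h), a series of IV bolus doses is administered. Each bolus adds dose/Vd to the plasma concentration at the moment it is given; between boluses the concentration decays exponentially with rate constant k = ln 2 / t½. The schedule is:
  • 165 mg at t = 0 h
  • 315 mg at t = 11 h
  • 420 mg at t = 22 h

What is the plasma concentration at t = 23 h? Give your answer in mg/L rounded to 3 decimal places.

k = ln 2 / 17 = 0.04077 per h
Dose 1 (165 mg at t=0 h): 165·exp(−0.04077·23) = 64.596 mg/L
Dose 2 (315 mg at t=11 h): 315·exp(−0.04077·12) = 193.116 mg/L
Dose 3 (420 mg at t=22 h): 420·exp(−0.04077·1) = 403.220 mg/L
C(23) = 64.596 + 193.116 + 403.220 = 660.932 mg/L

660.932 mg/L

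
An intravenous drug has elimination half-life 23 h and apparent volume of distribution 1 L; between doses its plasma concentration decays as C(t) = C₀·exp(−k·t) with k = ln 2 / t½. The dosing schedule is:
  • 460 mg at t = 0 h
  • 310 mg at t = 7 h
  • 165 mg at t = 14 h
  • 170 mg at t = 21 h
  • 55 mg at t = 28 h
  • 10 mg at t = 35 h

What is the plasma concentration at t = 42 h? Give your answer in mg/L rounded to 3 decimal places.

k = ln 2 / 23 = 0.03014 per h
Dose 1 (460 mg at t=0 h): 460·exp(−0.03014·42) = 129.733 mg/L
Dose 2 (310 mg at t=7 h): 310·exp(−0.03014·35) = 107.962 mg/L
Dose 3 (165 mg at t=14 h): 165·exp(−0.03014·28) = 70.960 mg/L
Dose 4 (170 mg at t=21 h): 170·exp(−0.03014·21) = 90.281 mg/L
Dose 5 (55 mg at t=28 h): 55·exp(−0.03014·14) = 36.068 mg/L
Dose 6 (10 mg at t=35 h): 10·exp(−0.03014·7) = 8.098 mg/L
C(42) = 129.733 + 107.962 + 70.960 + 90.281 + 36.068 + 8.098 = 443.103 mg/L

443.103 mg/L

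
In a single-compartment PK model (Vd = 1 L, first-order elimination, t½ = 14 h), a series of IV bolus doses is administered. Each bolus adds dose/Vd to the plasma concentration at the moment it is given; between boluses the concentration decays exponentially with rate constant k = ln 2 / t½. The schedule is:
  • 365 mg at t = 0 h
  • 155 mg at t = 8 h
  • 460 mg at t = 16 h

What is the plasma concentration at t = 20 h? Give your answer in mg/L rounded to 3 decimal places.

k = ln 2 / 14 = 0.04951 per h
Dose 1 (365 mg at t=0 h): 365·exp(−0.04951·20) = 135.597 mg/L
Dose 2 (155 mg at t=8 h): 155·exp(−0.04951·12) = 85.567 mg/L
Dose 3 (460 mg at t=16 h): 460·exp(−0.04951·4) = 377.354 mg/L
C(20) = 135.597 + 85.567 + 377.354 = 598.518 mg/L

598.518 mg/L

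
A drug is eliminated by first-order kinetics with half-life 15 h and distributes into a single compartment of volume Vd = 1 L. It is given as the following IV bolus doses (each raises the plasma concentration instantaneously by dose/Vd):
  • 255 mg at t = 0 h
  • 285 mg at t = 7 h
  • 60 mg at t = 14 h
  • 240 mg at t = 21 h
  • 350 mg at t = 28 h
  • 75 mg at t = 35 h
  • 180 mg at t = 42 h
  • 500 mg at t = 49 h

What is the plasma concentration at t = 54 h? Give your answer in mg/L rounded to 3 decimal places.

k = ln 2 / 15 = 0.04621 per h
Dose 1 (255 mg at t=0 h): 255·exp(−0.04621·54) = 21.030 mg/L
Dose 2 (285 mg at t=7 h): 285·exp(−0.04621·47) = 32.480 mg/L
Dose 3 (60 mg at t=14 h): 60·exp(−0.04621·40) = 9.449 mg/L
Dose 4 (240 mg at t=21 h): 240·exp(−0.04621·33) = 52.233 mg/L
Dose 5 (350 mg at t=28 h): 350·exp(−0.04621·26) = 105.265 mg/L
Dose 6 (75 mg at t=35 h): 75·exp(−0.04621·19) = 31.171 mg/L
Dose 7 (180 mg at t=42 h): 180·exp(−0.04621·12) = 103.383 mg/L
Dose 8 (500 mg at t=49 h): 500·exp(−0.04621·5) = 396.850 mg/L
C(54) = 21.030 + 32.480 + 9.449 + 52.233 + 105.265 + 31.171 + 103.383 + 396.850 = 751.861 mg/L

751.861 mg/L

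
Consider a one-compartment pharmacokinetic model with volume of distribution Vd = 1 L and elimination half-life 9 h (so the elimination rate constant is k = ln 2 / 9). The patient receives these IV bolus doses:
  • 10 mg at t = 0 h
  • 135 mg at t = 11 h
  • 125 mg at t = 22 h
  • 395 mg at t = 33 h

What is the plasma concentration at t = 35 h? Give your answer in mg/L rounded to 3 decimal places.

406.477 mg/L

k = ln 2 / 9 = 0.07702 per h
Dose 1 (10 mg at t=0 h): 10·exp(−0.07702·35) = 0.675 mg/L
Dose 2 (135 mg at t=11 h): 135·exp(−0.07702·24) = 21.261 mg/L
Dose 3 (125 mg at t=22 h): 125·exp(−0.07702·13) = 45.929 mg/L
Dose 4 (395 mg at t=33 h): 395·exp(−0.07702·2) = 338.611 mg/L
C(35) = 0.675 + 21.261 + 45.929 + 338.611 = 406.477 mg/L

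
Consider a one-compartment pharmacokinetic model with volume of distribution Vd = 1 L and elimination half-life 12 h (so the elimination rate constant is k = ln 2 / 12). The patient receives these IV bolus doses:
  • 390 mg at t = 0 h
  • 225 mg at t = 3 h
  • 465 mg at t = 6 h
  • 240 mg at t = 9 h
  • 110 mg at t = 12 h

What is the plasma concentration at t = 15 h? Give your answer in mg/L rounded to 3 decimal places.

815.170 mg/L

k = ln 2 / 12 = 0.05776 per h
Dose 1 (390 mg at t=0 h): 390·exp(−0.05776·15) = 163.975 mg/L
Dose 2 (225 mg at t=3 h): 225·exp(−0.05776·12) = 112.500 mg/L
Dose 3 (465 mg at t=6 h): 465·exp(−0.05776·9) = 276.491 mg/L
Dose 4 (240 mg at t=9 h): 240·exp(−0.05776·6) = 169.706 mg/L
Dose 5 (110 mg at t=12 h): 110·exp(−0.05776·3) = 92.499 mg/L
C(15) = 163.975 + 112.500 + 276.491 + 169.706 + 92.499 = 815.170 mg/L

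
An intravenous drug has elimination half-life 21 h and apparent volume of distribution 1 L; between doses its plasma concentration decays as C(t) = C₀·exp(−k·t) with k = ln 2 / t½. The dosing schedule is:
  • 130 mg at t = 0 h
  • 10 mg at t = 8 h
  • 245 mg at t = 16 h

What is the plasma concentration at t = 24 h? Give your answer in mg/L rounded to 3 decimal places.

k = ln 2 / 21 = 0.03301 per h
Dose 1 (130 mg at t=0 h): 130·exp(−0.03301·24) = 58.872 mg/L
Dose 2 (10 mg at t=8 h): 10·exp(−0.03301·16) = 5.897 mg/L
Dose 3 (245 mg at t=16 h): 245·exp(−0.03301·8) = 188.143 mg/L
C(24) = 58.872 + 5.897 + 188.143 = 252.912 mg/L

252.912 mg/L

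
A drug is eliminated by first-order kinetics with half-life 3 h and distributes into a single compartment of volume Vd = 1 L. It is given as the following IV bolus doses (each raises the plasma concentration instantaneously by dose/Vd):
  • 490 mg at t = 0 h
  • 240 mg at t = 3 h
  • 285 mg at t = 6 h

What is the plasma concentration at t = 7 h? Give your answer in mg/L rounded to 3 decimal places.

k = ln 2 / 3 = 0.23105 per h
Dose 1 (490 mg at t=0 h): 490·exp(−0.23105·7) = 97.228 mg/L
Dose 2 (240 mg at t=3 h): 240·exp(−0.23105·4) = 95.244 mg/L
Dose 3 (285 mg at t=6 h): 285·exp(−0.23105·1) = 226.205 mg/L
C(7) = 97.228 + 95.244 + 226.205 = 418.677 mg/L

418.677 mg/L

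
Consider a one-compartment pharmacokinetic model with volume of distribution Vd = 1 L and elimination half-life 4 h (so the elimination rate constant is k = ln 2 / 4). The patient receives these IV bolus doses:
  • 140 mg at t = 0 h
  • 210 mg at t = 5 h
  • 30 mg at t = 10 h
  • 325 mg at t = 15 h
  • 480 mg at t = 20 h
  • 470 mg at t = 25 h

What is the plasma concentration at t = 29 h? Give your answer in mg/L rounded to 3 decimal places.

369.950 mg/L

k = ln 2 / 4 = 0.17329 per h
Dose 1 (140 mg at t=0 h): 140·exp(−0.17329·29) = 0.920 mg/L
Dose 2 (210 mg at t=5 h): 210·exp(−0.17329·24) = 3.281 mg/L
Dose 3 (30 mg at t=10 h): 30·exp(−0.17329·19) = 1.115 mg/L
Dose 4 (325 mg at t=15 h): 325·exp(−0.17329·14) = 28.726 mg/L
Dose 5 (480 mg at t=20 h): 480·exp(−0.17329·9) = 100.908 mg/L
Dose 6 (470 mg at t=25 h): 470·exp(−0.17329·4) = 235.000 mg/L
C(29) = 0.920 + 3.281 + 1.115 + 28.726 + 100.908 + 235.000 = 369.950 mg/L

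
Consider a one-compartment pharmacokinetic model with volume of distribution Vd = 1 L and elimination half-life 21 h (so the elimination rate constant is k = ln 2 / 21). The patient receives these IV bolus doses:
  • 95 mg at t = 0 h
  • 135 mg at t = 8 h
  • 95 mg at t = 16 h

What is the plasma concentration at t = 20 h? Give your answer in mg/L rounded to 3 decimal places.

223.192 mg/L

k = ln 2 / 21 = 0.03301 per h
Dose 1 (95 mg at t=0 h): 95·exp(−0.03301·20) = 49.094 mg/L
Dose 2 (135 mg at t=8 h): 135·exp(−0.03301·12) = 90.848 mg/L
Dose 3 (95 mg at t=16 h): 95·exp(−0.03301·4) = 83.250 mg/L
C(20) = 49.094 + 90.848 + 83.250 = 223.192 mg/L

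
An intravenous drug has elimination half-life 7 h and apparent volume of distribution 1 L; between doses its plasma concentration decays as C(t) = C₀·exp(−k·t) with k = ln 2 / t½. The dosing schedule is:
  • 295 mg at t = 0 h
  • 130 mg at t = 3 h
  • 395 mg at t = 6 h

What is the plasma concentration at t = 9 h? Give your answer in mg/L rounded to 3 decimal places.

486.249 mg/L

k = ln 2 / 7 = 0.09902 per h
Dose 1 (295 mg at t=0 h): 295·exp(−0.09902·9) = 120.999 mg/L
Dose 2 (130 mg at t=3 h): 130·exp(−0.09902·6) = 71.766 mg/L
Dose 3 (395 mg at t=6 h): 395·exp(−0.09902·3) = 293.484 mg/L
C(9) = 120.999 + 71.766 + 293.484 = 486.249 mg/L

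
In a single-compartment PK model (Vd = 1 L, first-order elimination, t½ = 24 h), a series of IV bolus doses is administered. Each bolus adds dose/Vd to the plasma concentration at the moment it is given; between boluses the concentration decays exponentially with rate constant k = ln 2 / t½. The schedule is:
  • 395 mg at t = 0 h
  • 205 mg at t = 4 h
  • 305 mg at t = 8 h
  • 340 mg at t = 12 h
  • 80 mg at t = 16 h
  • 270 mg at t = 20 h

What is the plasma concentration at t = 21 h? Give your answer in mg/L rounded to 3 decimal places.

1144.101 mg/L

k = ln 2 / 24 = 0.02888 per h
Dose 1 (395 mg at t=0 h): 395·exp(−0.02888·21) = 215.375 mg/L
Dose 2 (205 mg at t=4 h): 205·exp(−0.02888·17) = 125.465 mg/L
Dose 3 (305 mg at t=8 h): 305·exp(−0.02888·13) = 209.528 mg/L
Dose 4 (340 mg at t=12 h): 340·exp(−0.02888·9) = 262.176 mg/L
Dose 5 (80 mg at t=16 h): 80·exp(−0.02888·5) = 69.243 mg/L
Dose 6 (270 mg at t=20 h): 270·exp(−0.02888·1) = 262.314 mg/L
C(21) = 215.375 + 125.465 + 209.528 + 262.176 + 69.243 + 262.314 = 1144.101 mg/L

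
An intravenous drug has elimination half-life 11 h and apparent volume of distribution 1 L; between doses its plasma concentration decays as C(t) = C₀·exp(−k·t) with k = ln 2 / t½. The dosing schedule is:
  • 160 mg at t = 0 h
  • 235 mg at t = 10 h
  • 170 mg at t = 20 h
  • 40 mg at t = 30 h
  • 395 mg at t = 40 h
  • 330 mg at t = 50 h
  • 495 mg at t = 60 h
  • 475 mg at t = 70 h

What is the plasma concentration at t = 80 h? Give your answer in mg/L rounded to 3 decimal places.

484.395 mg/L

k = ln 2 / 11 = 0.06301 per h
Dose 1 (160 mg at t=0 h): 160·exp(−0.06301·80) = 1.035 mg/L
Dose 2 (235 mg at t=10 h): 235·exp(−0.06301·70) = 2.854 mg/L
Dose 3 (170 mg at t=20 h): 170·exp(−0.06301·60) = 3.877 mg/L
Dose 4 (40 mg at t=30 h): 40·exp(−0.06301·50) = 1.713 mg/L
Dose 5 (395 mg at t=40 h): 395·exp(−0.06301·40) = 31.765 mg/L
Dose 6 (330 mg at t=50 h): 330·exp(−0.06301·30) = 49.834 mg/L
Dose 7 (495 mg at t=60 h): 495·exp(−0.06301·20) = 140.371 mg/L
Dose 8 (475 mg at t=70 h): 475·exp(−0.06301·10) = 252.947 mg/L
C(80) = 1.035 + 2.854 + 3.877 + 1.713 + 31.765 + 49.834 + 140.371 + 252.947 = 484.395 mg/L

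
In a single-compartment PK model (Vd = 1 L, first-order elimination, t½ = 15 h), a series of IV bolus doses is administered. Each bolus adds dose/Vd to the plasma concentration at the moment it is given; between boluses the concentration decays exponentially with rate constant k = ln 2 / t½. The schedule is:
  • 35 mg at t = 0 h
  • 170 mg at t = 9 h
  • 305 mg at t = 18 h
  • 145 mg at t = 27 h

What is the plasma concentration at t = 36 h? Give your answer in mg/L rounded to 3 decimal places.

k = ln 2 / 15 = 0.04621 per h
Dose 1 (35 mg at t=0 h): 35·exp(−0.04621·36) = 6.631 mg/L
Dose 2 (170 mg at t=9 h): 170·exp(−0.04621·27) = 48.820 mg/L
Dose 3 (305 mg at t=18 h): 305·exp(−0.04621·18) = 132.759 mg/L
Dose 4 (145 mg at t=27 h): 145·exp(−0.04621·9) = 95.664 mg/L
C(36) = 6.631 + 48.820 + 132.759 + 95.664 = 283.874 mg/L

283.874 mg/L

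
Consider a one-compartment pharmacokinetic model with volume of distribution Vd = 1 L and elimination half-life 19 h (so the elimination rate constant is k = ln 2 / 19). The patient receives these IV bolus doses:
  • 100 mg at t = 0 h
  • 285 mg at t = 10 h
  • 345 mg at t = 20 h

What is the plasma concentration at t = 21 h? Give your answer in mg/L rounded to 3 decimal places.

k = ln 2 / 19 = 0.03648 per h
Dose 1 (100 mg at t=0 h): 100·exp(−0.03648·21) = 46.482 mg/L
Dose 2 (285 mg at t=10 h): 285·exp(−0.03648·11) = 190.794 mg/L
Dose 3 (345 mg at t=20 h): 345·exp(−0.03648·1) = 332.641 mg/L
C(21) = 46.482 + 190.794 + 332.641 = 569.916 mg/L

569.916 mg/L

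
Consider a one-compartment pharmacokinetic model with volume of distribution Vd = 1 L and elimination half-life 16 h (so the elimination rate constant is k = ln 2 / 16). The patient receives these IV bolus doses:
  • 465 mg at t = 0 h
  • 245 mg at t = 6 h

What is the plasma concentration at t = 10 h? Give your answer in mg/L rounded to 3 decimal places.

507.535 mg/L

k = ln 2 / 16 = 0.04332 per h
Dose 1 (465 mg at t=0 h): 465·exp(−0.04332·10) = 301.515 mg/L
Dose 2 (245 mg at t=6 h): 245·exp(−0.04332·4) = 206.020 mg/L
C(10) = 301.515 + 206.020 = 507.535 mg/L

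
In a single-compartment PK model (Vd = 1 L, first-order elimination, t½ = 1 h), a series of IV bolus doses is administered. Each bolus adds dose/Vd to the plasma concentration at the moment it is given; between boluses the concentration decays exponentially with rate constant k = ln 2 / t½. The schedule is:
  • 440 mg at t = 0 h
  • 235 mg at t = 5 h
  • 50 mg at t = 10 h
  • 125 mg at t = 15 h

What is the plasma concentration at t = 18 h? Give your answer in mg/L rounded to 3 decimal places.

k = ln 2 / 1 = 0.69315 per h
Dose 1 (440 mg at t=0 h): 440·exp(−0.69315·18) = 0.002 mg/L
Dose 2 (235 mg at t=5 h): 235·exp(−0.69315·13) = 0.029 mg/L
Dose 3 (50 mg at t=10 h): 50·exp(−0.69315·8) = 0.195 mg/L
Dose 4 (125 mg at t=15 h): 125·exp(−0.69315·3) = 15.625 mg/L
C(18) = 0.002 + 0.029 + 0.195 + 15.625 = 15.851 mg/L

15.851 mg/L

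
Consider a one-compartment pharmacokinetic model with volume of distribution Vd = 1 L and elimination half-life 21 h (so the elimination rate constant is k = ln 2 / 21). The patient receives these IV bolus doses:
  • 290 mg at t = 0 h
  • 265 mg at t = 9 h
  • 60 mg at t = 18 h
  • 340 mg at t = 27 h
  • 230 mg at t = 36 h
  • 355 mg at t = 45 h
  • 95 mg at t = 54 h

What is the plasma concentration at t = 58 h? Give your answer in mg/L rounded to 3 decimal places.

659.226 mg/L

k = ln 2 / 21 = 0.03301 per h
Dose 1 (290 mg at t=0 h): 290·exp(−0.03301·58) = 42.754 mg/L
Dose 2 (265 mg at t=9 h): 265·exp(−0.03301·49) = 52.583 mg/L
Dose 3 (60 mg at t=18 h): 60·exp(−0.03301·40) = 16.024 mg/L
Dose 4 (340 mg at t=27 h): 340·exp(−0.03301·31) = 122.208 mg/L
Dose 5 (230 mg at t=36 h): 230·exp(−0.03301·22) = 111.266 mg/L
Dose 6 (355 mg at t=45 h): 355·exp(−0.03301·13) = 231.141 mg/L
Dose 7 (95 mg at t=54 h): 95·exp(−0.03301·4) = 83.250 mg/L
C(58) = 42.754 + 52.583 + 16.024 + 122.208 + 111.266 + 231.141 + 83.250 = 659.226 mg/L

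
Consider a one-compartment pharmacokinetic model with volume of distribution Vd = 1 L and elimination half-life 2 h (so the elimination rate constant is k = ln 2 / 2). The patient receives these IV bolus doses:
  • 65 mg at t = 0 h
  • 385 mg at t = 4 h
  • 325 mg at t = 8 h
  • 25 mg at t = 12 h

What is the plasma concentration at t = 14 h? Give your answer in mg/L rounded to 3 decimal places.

k = ln 2 / 2 = 0.34657 per h
Dose 1 (65 mg at t=0 h): 65·exp(−0.34657·14) = 0.508 mg/L
Dose 2 (385 mg at t=4 h): 385·exp(−0.34657·10) = 12.031 mg/L
Dose 3 (325 mg at t=8 h): 325·exp(−0.34657·6) = 40.625 mg/L
Dose 4 (25 mg at t=12 h): 25·exp(−0.34657·2) = 12.500 mg/L
C(14) = 0.508 + 12.031 + 40.625 + 12.500 = 65.664 mg/L

65.664 mg/L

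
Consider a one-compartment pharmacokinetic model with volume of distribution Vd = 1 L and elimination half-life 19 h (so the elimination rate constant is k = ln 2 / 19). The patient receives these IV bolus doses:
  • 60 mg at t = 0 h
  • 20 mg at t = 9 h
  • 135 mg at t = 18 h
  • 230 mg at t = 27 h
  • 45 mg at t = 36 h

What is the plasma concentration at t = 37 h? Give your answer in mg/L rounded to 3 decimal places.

k = ln 2 / 19 = 0.03648 per h
Dose 1 (60 mg at t=0 h): 60·exp(−0.03648·37) = 15.557 mg/L
Dose 2 (20 mg at t=9 h): 20·exp(−0.03648·28) = 7.201 mg/L
Dose 3 (135 mg at t=18 h): 135·exp(−0.03648·19) = 67.500 mg/L
Dose 4 (230 mg at t=27 h): 230·exp(−0.03648·10) = 159.695 mg/L
Dose 5 (45 mg at t=36 h): 45·exp(−0.03648·1) = 43.388 mg/L
C(37) = 15.557 + 7.201 + 67.500 + 159.695 + 43.388 = 293.341 mg/L

293.341 mg/L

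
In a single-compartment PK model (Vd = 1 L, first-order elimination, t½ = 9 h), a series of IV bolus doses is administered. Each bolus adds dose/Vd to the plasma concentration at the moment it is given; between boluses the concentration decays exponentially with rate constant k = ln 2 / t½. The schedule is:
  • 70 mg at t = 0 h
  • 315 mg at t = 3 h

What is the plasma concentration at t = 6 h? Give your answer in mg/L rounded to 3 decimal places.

294.113 mg/L

k = ln 2 / 9 = 0.07702 per h
Dose 1 (70 mg at t=0 h): 70·exp(−0.07702·6) = 44.097 mg/L
Dose 2 (315 mg at t=3 h): 315·exp(−0.07702·3) = 250.016 mg/L
C(6) = 44.097 + 250.016 = 294.113 mg/L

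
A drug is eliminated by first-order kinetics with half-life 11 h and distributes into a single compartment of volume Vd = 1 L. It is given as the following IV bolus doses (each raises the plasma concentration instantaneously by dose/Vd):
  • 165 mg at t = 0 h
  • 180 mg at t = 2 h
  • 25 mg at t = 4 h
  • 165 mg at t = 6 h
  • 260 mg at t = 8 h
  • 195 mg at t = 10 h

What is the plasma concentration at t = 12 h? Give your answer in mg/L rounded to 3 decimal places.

675.454 mg/L

k = ln 2 / 11 = 0.06301 per h
Dose 1 (165 mg at t=0 h): 165·exp(−0.06301·12) = 77.462 mg/L
Dose 2 (180 mg at t=2 h): 180·exp(−0.06301·10) = 95.854 mg/L
Dose 3 (25 mg at t=4 h): 25·exp(−0.06301·8) = 15.101 mg/L
Dose 4 (165 mg at t=6 h): 165·exp(−0.06301·6) = 113.054 mg/L
Dose 5 (260 mg at t=8 h): 260·exp(−0.06301·4) = 202.073 mg/L
Dose 6 (195 mg at t=10 h): 195·exp(−0.06301·2) = 171.910 mg/L
C(12) = 77.462 + 95.854 + 15.101 + 113.054 + 202.073 + 171.910 = 675.454 mg/L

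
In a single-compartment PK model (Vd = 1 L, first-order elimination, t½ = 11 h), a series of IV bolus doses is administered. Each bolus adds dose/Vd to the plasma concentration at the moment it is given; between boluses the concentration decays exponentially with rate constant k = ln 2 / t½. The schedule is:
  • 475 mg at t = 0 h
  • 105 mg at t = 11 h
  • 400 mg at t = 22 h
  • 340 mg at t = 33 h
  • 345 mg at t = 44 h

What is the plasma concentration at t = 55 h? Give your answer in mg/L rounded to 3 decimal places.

k = ln 2 / 11 = 0.06301 per h
Dose 1 (475 mg at t=0 h): 475·exp(−0.06301·55) = 14.844 mg/L
Dose 2 (105 mg at t=11 h): 105·exp(−0.06301·44) = 6.562 mg/L
Dose 3 (400 mg at t=22 h): 400·exp(−0.06301·33) = 50.000 mg/L
Dose 4 (340 mg at t=33 h): 340·exp(−0.06301·22) = 85.000 mg/L
Dose 5 (345 mg at t=44 h): 345·exp(−0.06301·11) = 172.500 mg/L
C(55) = 14.844 + 6.562 + 50.000 + 85.000 + 172.500 = 328.906 mg/L

328.906 mg/L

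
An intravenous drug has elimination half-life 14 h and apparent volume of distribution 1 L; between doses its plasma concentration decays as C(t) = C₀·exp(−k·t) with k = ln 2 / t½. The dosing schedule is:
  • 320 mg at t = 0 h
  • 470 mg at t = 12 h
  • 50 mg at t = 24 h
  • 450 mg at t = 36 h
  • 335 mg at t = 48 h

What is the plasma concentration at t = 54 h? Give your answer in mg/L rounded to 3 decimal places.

k = ln 2 / 14 = 0.04951 per h
Dose 1 (320 mg at t=0 h): 320·exp(−0.04951·54) = 22.082 mg/L
Dose 2 (470 mg at t=12 h): 470·exp(−0.04951·42) = 58.750 mg/L
Dose 3 (50 mg at t=24 h): 50·exp(−0.04951·30) = 11.322 mg/L
Dose 4 (450 mg at t=36 h): 450·exp(−0.04951·18) = 184.575 mg/L
Dose 5 (335 mg at t=48 h): 335·exp(−0.04951·6) = 248.904 mg/L
C(54) = 22.082 + 58.750 + 11.322 + 184.575 + 248.904 = 525.633 mg/L

525.633 mg/L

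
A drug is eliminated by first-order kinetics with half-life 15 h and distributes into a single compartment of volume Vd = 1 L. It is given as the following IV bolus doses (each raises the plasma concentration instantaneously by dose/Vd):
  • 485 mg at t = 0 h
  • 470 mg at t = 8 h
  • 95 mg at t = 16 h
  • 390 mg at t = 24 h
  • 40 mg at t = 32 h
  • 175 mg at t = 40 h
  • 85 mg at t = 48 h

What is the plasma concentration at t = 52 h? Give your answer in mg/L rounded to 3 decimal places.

417.379 mg/L

k = ln 2 / 15 = 0.04621 per h
Dose 1 (485 mg at t=0 h): 485·exp(−0.04621·52) = 43.870 mg/L
Dose 2 (470 mg at t=8 h): 470·exp(−0.04621·44) = 61.529 mg/L
Dose 3 (95 mg at t=16 h): 95·exp(−0.04621·36) = 17.999 mg/L
Dose 4 (390 mg at t=24 h): 390·exp(−0.04621·28) = 106.940 mg/L
Dose 5 (40 mg at t=32 h): 40·exp(−0.04621·20) = 15.874 mg/L
Dose 6 (175 mg at t=40 h): 175·exp(−0.04621·12) = 100.511 mg/L
Dose 7 (85 mg at t=48 h): 85·exp(−0.04621·4) = 70.655 mg/L
C(52) = 43.870 + 61.529 + 17.999 + 106.940 + 15.874 + 100.511 + 70.655 = 417.379 mg/L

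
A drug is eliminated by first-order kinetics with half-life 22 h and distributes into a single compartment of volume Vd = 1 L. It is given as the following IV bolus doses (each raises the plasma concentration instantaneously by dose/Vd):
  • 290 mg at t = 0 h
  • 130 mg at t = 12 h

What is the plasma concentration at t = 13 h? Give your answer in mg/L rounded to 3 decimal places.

k = ln 2 / 22 = 0.03151 per h
Dose 1 (290 mg at t=0 h): 290·exp(−0.03151·13) = 192.538 mg/L
Dose 2 (130 mg at t=12 h): 130·exp(−0.03151·1) = 125.968 mg/L
C(13) = 192.538 + 125.968 = 318.506 mg/L

318.506 mg/L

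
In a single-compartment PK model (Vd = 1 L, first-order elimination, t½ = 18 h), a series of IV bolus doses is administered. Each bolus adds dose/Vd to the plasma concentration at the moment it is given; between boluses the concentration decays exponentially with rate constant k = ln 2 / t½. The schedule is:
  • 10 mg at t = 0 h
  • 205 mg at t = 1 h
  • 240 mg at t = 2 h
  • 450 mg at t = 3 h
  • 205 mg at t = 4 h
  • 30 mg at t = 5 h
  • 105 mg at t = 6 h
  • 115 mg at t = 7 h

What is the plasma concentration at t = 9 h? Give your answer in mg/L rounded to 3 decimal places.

1093.010 mg/L

k = ln 2 / 18 = 0.03851 per h
Dose 1 (10 mg at t=0 h): 10·exp(−0.03851·9) = 7.071 mg/L
Dose 2 (205 mg at t=1 h): 205·exp(−0.03851·8) = 150.648 mg/L
Dose 3 (240 mg at t=2 h): 240·exp(−0.03851·7) = 183.292 mg/L
Dose 4 (450 mg at t=3 h): 450·exp(−0.03851·6) = 357.165 mg/L
Dose 5 (205 mg at t=4 h): 205·exp(−0.03851·5) = 169.096 mg/L
Dose 6 (30 mg at t=5 h): 30·exp(−0.03851·4) = 25.717 mg/L
Dose 7 (105 mg at t=6 h): 105·exp(−0.03851·3) = 93.544 mg/L
Dose 8 (115 mg at t=7 h): 115·exp(−0.03851·2) = 106.476 mg/L
C(9) = 7.071 + 150.648 + 183.292 + 357.165 + 169.096 + 25.717 + 93.544 + 106.476 = 1093.010 mg/L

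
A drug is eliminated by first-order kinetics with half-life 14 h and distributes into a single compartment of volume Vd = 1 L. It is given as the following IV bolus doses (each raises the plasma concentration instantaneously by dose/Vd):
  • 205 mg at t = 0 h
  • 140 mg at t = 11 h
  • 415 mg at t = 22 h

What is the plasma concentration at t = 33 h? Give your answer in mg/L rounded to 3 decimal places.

k = ln 2 / 14 = 0.04951 per h
Dose 1 (205 mg at t=0 h): 205·exp(−0.04951·33) = 40.011 mg/L
Dose 2 (140 mg at t=11 h): 140·exp(−0.04951·22) = 47.107 mg/L
Dose 3 (415 mg at t=22 h): 415·exp(−0.04951·11) = 240.727 mg/L
C(33) = 40.011 + 47.107 + 240.727 = 327.845 mg/L

327.845 mg/L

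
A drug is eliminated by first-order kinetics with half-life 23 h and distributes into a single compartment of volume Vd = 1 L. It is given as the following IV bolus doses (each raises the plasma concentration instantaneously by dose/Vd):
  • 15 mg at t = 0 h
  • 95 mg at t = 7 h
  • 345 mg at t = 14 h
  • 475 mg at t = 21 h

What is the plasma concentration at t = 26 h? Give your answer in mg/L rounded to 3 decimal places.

k = ln 2 / 23 = 0.03014 per h
Dose 1 (15 mg at t=0 h): 15·exp(−0.03014·26) = 6.852 mg/L
Dose 2 (95 mg at t=7 h): 95·exp(−0.03014·19) = 53.585 mg/L
Dose 3 (345 mg at t=14 h): 345·exp(−0.03014·12) = 240.303 mg/L
Dose 4 (475 mg at t=21 h): 475·exp(−0.03014·5) = 408.557 mg/L
C(26) = 6.852 + 53.585 + 240.303 + 408.557 = 709.297 mg/L

709.297 mg/L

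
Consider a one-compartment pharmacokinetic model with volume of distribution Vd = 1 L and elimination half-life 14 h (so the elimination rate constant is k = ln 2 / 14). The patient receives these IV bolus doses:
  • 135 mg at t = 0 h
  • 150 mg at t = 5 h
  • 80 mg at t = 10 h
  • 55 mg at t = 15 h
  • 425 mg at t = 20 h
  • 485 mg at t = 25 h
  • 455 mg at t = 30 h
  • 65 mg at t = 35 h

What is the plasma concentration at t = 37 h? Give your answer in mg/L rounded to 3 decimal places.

k = ln 2 / 14 = 0.04951 per h
Dose 1 (135 mg at t=0 h): 135·exp(−0.04951·37) = 21.615 mg/L
Dose 2 (150 mg at t=5 h): 150·exp(−0.04951·32) = 30.763 mg/L
Dose 3 (80 mg at t=10 h): 80·exp(−0.04951·27) = 21.015 mg/L
Dose 4 (55 mg at t=15 h): 55·exp(−0.04951·22) = 18.506 mg/L
Dose 5 (425 mg at t=20 h): 425·exp(−0.04951·17) = 183.169 mg/L
Dose 6 (485 mg at t=25 h): 485·exp(−0.04951·12) = 267.742 mg/L
Dose 7 (455 mg at t=30 h): 455·exp(−0.04951·7) = 321.734 mg/L
Dose 8 (65 mg at t=35 h): 65·exp(−0.04951·2) = 58.872 mg/L
C(37) = 21.615 + 30.763 + 21.015 + 18.506 + 183.169 + 267.742 + 321.734 + 58.872 = 923.415 mg/L

923.415 mg/L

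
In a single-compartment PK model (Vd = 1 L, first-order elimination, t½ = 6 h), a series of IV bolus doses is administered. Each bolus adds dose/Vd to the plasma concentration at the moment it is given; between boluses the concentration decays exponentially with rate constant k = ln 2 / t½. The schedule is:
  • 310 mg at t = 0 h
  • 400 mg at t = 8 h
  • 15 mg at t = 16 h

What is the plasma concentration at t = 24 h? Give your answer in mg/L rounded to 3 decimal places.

k = ln 2 / 6 = 0.11552 per h
Dose 1 (310 mg at t=0 h): 310·exp(−0.11552·24) = 19.375 mg/L
Dose 2 (400 mg at t=8 h): 400·exp(−0.11552·16) = 62.996 mg/L
Dose 3 (15 mg at t=16 h): 15·exp(−0.11552·8) = 5.953 mg/L
C(24) = 19.375 + 62.996 + 5.953 = 88.324 mg/L

88.324 mg/L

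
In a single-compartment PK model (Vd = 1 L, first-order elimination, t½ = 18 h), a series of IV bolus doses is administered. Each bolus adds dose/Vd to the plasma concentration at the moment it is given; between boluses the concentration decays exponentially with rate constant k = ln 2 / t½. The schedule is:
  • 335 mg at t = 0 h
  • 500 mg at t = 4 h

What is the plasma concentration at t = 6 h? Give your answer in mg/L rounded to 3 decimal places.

728.827 mg/L

k = ln 2 / 18 = 0.03851 per h
Dose 1 (335 mg at t=0 h): 335·exp(−0.03851·6) = 265.890 mg/L
Dose 2 (500 mg at t=4 h): 500·exp(−0.03851·2) = 462.937 mg/L
C(6) = 265.890 + 462.937 = 728.827 mg/L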